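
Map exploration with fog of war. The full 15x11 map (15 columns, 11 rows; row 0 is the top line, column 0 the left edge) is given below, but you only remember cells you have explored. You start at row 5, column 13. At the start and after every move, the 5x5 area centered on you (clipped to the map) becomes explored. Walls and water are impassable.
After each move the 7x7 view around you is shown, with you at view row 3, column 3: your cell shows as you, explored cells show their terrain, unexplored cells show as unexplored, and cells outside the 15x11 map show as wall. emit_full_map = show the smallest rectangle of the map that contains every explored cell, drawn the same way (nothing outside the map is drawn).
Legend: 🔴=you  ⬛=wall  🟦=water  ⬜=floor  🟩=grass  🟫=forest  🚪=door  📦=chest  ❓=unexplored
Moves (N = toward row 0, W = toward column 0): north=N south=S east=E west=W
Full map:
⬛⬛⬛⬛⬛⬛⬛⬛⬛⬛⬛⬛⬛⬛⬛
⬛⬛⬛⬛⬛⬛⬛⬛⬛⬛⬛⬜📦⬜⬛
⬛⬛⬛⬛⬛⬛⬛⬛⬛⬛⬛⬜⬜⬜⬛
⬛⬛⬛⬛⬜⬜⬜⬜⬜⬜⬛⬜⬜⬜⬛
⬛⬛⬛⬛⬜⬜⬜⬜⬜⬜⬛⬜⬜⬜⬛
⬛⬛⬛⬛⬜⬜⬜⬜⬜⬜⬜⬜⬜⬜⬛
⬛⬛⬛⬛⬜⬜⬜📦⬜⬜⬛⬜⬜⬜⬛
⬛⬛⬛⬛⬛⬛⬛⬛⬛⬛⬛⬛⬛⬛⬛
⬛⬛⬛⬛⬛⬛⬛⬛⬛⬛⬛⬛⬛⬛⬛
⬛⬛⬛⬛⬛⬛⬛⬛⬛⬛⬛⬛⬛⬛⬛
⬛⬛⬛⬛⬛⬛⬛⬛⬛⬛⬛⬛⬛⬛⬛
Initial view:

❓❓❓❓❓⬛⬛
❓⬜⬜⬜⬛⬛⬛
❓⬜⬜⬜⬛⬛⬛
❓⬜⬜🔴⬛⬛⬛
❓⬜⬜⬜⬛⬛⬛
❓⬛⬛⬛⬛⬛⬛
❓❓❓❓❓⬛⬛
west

❓❓❓❓❓❓⬛
❓⬛⬜⬜⬜⬛⬛
❓⬛⬜⬜⬜⬛⬛
❓⬜⬜🔴⬜⬛⬛
❓⬛⬜⬜⬜⬛⬛
❓⬛⬛⬛⬛⬛⬛
❓❓❓❓❓❓⬛

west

❓❓❓❓❓❓❓
❓⬜⬛⬜⬜⬜⬛
❓⬜⬛⬜⬜⬜⬛
❓⬜⬜🔴⬜⬜⬛
❓⬜⬛⬜⬜⬜⬛
❓⬛⬛⬛⬛⬛⬛
❓❓❓❓❓❓❓

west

❓❓❓❓❓❓❓
❓⬜⬜⬛⬜⬜⬜
❓⬜⬜⬛⬜⬜⬜
❓⬜⬜🔴⬜⬜⬜
❓⬜⬜⬛⬜⬜⬜
❓⬛⬛⬛⬛⬛⬛
❓❓❓❓❓❓❓

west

❓❓❓❓❓❓❓
❓⬜⬜⬜⬛⬜⬜
❓⬜⬜⬜⬛⬜⬜
❓⬜⬜🔴⬜⬜⬜
❓📦⬜⬜⬛⬜⬜
❓⬛⬛⬛⬛⬛⬛
❓❓❓❓❓❓❓

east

❓❓❓❓❓❓❓
⬜⬜⬜⬛⬜⬜⬜
⬜⬜⬜⬛⬜⬜⬜
⬜⬜⬜🔴⬜⬜⬜
📦⬜⬜⬛⬜⬜⬜
⬛⬛⬛⬛⬛⬛⬛
❓❓❓❓❓❓❓

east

❓❓❓❓❓❓❓
⬜⬜⬛⬜⬜⬜⬛
⬜⬜⬛⬜⬜⬜⬛
⬜⬜⬜🔴⬜⬜⬛
⬜⬜⬛⬜⬜⬜⬛
⬛⬛⬛⬛⬛⬛⬛
❓❓❓❓❓❓❓

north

❓❓❓❓❓❓❓
❓⬛⬛⬜⬜⬜❓
⬜⬜⬛⬜⬜⬜⬛
⬜⬜⬛🔴⬜⬜⬛
⬜⬜⬜⬜⬜⬜⬛
⬜⬜⬛⬜⬜⬜⬛
⬛⬛⬛⬛⬛⬛⬛

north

❓❓❓❓❓❓❓
❓⬛⬛⬜📦⬜❓
❓⬛⬛⬜⬜⬜❓
⬜⬜⬛🔴⬜⬜⬛
⬜⬜⬛⬜⬜⬜⬛
⬜⬜⬜⬜⬜⬜⬛
⬜⬜⬛⬜⬜⬜⬛

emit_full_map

❓❓⬛⬛⬜📦⬜❓
❓❓⬛⬛⬜⬜⬜❓
⬜⬜⬜⬛🔴⬜⬜⬛
⬜⬜⬜⬛⬜⬜⬜⬛
⬜⬜⬜⬜⬜⬜⬜⬛
📦⬜⬜⬛⬜⬜⬜⬛
⬛⬛⬛⬛⬛⬛⬛⬛


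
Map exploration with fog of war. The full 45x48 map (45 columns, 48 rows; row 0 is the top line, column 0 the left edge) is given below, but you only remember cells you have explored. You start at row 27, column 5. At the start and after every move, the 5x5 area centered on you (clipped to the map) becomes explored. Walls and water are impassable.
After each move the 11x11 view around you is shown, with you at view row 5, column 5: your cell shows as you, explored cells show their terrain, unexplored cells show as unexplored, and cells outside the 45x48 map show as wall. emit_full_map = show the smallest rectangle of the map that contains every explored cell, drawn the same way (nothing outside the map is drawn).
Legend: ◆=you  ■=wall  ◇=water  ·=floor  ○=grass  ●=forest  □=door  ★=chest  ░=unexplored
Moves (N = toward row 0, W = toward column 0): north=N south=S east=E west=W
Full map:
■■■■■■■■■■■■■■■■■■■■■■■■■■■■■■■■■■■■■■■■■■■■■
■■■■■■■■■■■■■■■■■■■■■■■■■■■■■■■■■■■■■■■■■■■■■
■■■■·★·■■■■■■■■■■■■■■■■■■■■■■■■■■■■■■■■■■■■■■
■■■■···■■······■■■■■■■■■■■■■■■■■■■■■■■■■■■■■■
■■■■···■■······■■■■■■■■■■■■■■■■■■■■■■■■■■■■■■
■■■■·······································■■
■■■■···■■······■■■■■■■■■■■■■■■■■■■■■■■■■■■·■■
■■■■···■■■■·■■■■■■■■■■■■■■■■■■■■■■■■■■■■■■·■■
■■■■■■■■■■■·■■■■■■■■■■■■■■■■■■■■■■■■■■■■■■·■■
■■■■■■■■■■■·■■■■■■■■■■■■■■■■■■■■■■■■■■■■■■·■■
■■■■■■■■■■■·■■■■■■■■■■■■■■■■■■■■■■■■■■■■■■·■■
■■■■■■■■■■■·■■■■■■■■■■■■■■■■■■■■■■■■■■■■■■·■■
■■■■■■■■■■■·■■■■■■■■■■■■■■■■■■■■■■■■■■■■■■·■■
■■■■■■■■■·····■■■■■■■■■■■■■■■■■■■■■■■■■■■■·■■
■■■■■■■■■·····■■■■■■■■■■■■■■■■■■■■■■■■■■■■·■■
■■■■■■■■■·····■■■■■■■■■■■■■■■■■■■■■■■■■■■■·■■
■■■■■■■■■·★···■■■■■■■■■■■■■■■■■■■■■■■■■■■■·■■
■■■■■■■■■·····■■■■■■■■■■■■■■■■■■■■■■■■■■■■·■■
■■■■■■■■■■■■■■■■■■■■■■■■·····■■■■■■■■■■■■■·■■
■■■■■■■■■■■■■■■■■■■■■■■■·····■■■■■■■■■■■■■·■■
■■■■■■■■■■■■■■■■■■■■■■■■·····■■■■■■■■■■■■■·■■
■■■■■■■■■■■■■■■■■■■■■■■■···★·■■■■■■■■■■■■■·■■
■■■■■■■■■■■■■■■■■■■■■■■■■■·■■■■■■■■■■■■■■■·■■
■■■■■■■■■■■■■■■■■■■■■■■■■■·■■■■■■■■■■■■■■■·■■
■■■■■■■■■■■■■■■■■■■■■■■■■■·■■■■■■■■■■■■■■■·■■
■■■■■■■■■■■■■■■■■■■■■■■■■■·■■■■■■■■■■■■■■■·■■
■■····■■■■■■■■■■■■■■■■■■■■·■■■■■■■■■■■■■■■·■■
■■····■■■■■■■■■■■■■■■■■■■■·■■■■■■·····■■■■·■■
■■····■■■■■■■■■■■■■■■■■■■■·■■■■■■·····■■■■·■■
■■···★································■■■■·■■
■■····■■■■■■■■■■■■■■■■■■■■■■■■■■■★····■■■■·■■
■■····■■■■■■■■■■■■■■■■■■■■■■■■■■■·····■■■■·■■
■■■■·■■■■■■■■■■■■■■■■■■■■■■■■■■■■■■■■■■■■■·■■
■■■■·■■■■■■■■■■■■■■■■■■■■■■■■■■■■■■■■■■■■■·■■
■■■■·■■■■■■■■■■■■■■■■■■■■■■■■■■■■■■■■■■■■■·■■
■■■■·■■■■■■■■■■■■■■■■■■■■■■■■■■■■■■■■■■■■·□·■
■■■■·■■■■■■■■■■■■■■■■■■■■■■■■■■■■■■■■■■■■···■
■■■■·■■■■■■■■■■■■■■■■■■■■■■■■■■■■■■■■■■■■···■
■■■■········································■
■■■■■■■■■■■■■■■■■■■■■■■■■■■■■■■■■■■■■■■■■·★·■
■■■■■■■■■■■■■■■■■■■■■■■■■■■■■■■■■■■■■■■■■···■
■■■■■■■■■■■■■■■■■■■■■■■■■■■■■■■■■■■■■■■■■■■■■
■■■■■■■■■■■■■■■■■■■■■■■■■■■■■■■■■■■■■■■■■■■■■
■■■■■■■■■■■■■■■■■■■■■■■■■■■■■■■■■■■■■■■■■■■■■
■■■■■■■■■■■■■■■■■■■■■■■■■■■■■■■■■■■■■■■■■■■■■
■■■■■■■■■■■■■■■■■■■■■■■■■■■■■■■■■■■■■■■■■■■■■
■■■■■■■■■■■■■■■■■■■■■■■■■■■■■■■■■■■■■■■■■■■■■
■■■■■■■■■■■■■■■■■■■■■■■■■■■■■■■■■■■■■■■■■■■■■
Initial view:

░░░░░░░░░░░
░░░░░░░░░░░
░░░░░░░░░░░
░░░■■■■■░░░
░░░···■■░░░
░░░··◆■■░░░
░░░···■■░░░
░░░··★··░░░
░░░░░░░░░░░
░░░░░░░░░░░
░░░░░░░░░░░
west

■░░░░░░░░░░
■░░░░░░░░░░
■░░░░░░░░░░
■░░■■■■■■░░
■░░····■■░░
■░░··◆·■■░░
■░░····■■░░
■░░···★··░░
■░░░░░░░░░░
■░░░░░░░░░░
■░░░░░░░░░░

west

■■░░░░░░░░░
■■░░░░░░░░░
■■░░░░░░░░░
■■░■■■■■■■░
■■░■····■■░
■■░■·◆··■■░
■■░■····■■░
■■░■···★··░
■■░░░░░░░░░
■■░░░░░░░░░
■■░░░░░░░░░

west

■■■░░░░░░░░
■■■░░░░░░░░
■■■░░░░░░░░
■■■■■■■■■■■
■■■■■····■■
■■■■■◆···■■
■■■■■····■■
■■■■■···★··
■■■░░░░░░░░
■■■░░░░░░░░
■■■░░░░░░░░

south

■■■░░░░░░░░
■■■░░░░░░░░
■■■■■■■■■■■
■■■■■····■■
■■■■■····■■
■■■■■◆···■■
■■■■■···★··
■■■■■···░░░
■■■░░░░░░░░
■■■░░░░░░░░
■■■░░░░░░░░

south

■■■░░░░░░░░
■■■■■■■■■■■
■■■■■····■■
■■■■■····■■
■■■■■····■■
■■■■■◆··★··
■■■■■···░░░
■■■■■···░░░
■■■░░░░░░░░
■■■░░░░░░░░
■■■░░░░░░░░

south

■■■■■■■■■■■
■■■■■····■■
■■■■■····■■
■■■■■····■■
■■■■■···★··
■■■■■◆··░░░
■■■■■···░░░
■■■■■■■·░░░
■■■░░░░░░░░
■■■░░░░░░░░
■■■░░░░░░░░

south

■■■■■····■■
■■■■■····■■
■■■■■····■■
■■■■■···★··
■■■■■···░░░
■■■■■◆··░░░
■■■■■■■·░░░
■■■■■■■·░░░
■■■░░░░░░░░
■■■░░░░░░░░
■■■░░░░░░░░

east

■■■■····■■░
■■■■····■■░
■■■■····■■░
■■■■···★··░
■■■■····░░░
■■■■·◆··░░░
■■■■■■·■░░░
■■■■■■·■░░░
■■░░░░░░░░░
■■░░░░░░░░░
■■░░░░░░░░░

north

■■■■■■■■■■░
■■■■····■■░
■■■■····■■░
■■■■····■■░
■■■■···★··░
■■■■·◆··░░░
■■■■····░░░
■■■■■■·■░░░
■■■■■■·■░░░
■■░░░░░░░░░
■■░░░░░░░░░

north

■■░░░░░░░░░
■■■■■■■■■■░
■■■■····■■░
■■■■····■■░
■■■■····■■░
■■■■·◆·★··░
■■■■····░░░
■■■■····░░░
■■■■■■·■░░░
■■■■■■·■░░░
■■░░░░░░░░░

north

■■░░░░░░░░░
■■░░░░░░░░░
■■■■■■■■■■░
■■■■····■■░
■■■■····■■░
■■■■·◆··■■░
■■■■···★··░
■■■■····░░░
■■■■····░░░
■■■■■■·■░░░
■■■■■■·■░░░

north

■■░░░░░░░░░
■■░░░░░░░░░
■■░░░░░░░░░
■■■■■■■■■■░
■■■■····■■░
■■■■·◆··■■░
■■■■····■■░
■■■■···★··░
■■■■····░░░
■■■■····░░░
■■■■■■·■░░░

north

■■░░░░░░░░░
■■░░░░░░░░░
■■░░░░░░░░░
■■░■■■■■░░░
■■■■■■■■■■░
■■■■·◆··■■░
■■■■····■■░
■■■■····■■░
■■■■···★··░
■■■■····░░░
■■■■····░░░

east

■░░░░░░░░░░
■░░░░░░░░░░
■░░░░░░░░░░
■░■■■■■■░░░
■■■■■■■■■░░
■■■··◆·■■░░
■■■····■■░░
■■■····■■░░
■■■···★··░░
■■■····░░░░
■■■····░░░░

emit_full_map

░■■■■■■░
■■■■■■■■
■■··◆·■■
■■····■■
■■····■■
■■···★··
■■····░░
■■····░░
■■■■·■░░
■■■■·■░░

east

░░░░░░░░░░░
░░░░░░░░░░░
░░░░░░░░░░░
░■■■■■■■░░░
■■■■■■■■░░░
■■···◆■■░░░
■■····■■░░░
■■····■■░░░
■■···★··░░░
■■····░░░░░
■■····░░░░░

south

░░░░░░░░░░░
░░░░░░░░░░░
░■■■■■■■░░░
■■■■■■■■░░░
■■····■■░░░
■■···◆■■░░░
■■····■■░░░
■■···★··░░░
■■····░░░░░
■■····░░░░░
■■■■·■░░░░░

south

░░░░░░░░░░░
░■■■■■■■░░░
■■■■■■■■░░░
■■····■■░░░
■■····■■░░░
■■···◆■■░░░
■■···★··░░░
■■····■■░░░
■■····░░░░░
■■■■·■░░░░░
■■■■·■░░░░░

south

░■■■■■■■░░░
■■■■■■■■░░░
■■····■■░░░
■■····■■░░░
■■····■■░░░
■■···◆··░░░
■■····■■░░░
■■····■■░░░
■■■■·■░░░░░
■■■■·■░░░░░
░░░░░░░░░░░

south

■■■■■■■■░░░
■■····■■░░░
■■····■■░░░
■■····■■░░░
■■···★··░░░
■■···◆■■░░░
■■····■■░░░
■■■■·■■■░░░
■■■■·■░░░░░
░░░░░░░░░░░
░░░░░░░░░░░

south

■■····■■░░░
■■····■■░░░
■■····■■░░░
■■···★··░░░
■■····■■░░░
■■···◆■■░░░
■■■■·■■■░░░
■■■■·■■■░░░
░░░░░░░░░░░
░░░░░░░░░░░
░░░░░░░░░░░

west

■■■····■■░░
■■■····■■░░
■■■····■■░░
■■■···★··░░
■■■····■■░░
■■■··◆·■■░░
■■■■■·■■■░░
■■■■■·■■■░░
■░░░░░░░░░░
■░░░░░░░░░░
■░░░░░░░░░░

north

■■■■■■■■■░░
■■■····■■░░
■■■····■■░░
■■■····■■░░
■■■···★··░░
■■■··◆·■■░░
■■■····■■░░
■■■■■·■■■░░
■■■■■·■■■░░
■░░░░░░░░░░
■░░░░░░░░░░

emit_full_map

░■■■■■■■
■■■■■■■■
■■····■■
■■····■■
■■····■■
■■···★··
■■··◆·■■
■■····■■
■■■■·■■■
■■■■·■■■


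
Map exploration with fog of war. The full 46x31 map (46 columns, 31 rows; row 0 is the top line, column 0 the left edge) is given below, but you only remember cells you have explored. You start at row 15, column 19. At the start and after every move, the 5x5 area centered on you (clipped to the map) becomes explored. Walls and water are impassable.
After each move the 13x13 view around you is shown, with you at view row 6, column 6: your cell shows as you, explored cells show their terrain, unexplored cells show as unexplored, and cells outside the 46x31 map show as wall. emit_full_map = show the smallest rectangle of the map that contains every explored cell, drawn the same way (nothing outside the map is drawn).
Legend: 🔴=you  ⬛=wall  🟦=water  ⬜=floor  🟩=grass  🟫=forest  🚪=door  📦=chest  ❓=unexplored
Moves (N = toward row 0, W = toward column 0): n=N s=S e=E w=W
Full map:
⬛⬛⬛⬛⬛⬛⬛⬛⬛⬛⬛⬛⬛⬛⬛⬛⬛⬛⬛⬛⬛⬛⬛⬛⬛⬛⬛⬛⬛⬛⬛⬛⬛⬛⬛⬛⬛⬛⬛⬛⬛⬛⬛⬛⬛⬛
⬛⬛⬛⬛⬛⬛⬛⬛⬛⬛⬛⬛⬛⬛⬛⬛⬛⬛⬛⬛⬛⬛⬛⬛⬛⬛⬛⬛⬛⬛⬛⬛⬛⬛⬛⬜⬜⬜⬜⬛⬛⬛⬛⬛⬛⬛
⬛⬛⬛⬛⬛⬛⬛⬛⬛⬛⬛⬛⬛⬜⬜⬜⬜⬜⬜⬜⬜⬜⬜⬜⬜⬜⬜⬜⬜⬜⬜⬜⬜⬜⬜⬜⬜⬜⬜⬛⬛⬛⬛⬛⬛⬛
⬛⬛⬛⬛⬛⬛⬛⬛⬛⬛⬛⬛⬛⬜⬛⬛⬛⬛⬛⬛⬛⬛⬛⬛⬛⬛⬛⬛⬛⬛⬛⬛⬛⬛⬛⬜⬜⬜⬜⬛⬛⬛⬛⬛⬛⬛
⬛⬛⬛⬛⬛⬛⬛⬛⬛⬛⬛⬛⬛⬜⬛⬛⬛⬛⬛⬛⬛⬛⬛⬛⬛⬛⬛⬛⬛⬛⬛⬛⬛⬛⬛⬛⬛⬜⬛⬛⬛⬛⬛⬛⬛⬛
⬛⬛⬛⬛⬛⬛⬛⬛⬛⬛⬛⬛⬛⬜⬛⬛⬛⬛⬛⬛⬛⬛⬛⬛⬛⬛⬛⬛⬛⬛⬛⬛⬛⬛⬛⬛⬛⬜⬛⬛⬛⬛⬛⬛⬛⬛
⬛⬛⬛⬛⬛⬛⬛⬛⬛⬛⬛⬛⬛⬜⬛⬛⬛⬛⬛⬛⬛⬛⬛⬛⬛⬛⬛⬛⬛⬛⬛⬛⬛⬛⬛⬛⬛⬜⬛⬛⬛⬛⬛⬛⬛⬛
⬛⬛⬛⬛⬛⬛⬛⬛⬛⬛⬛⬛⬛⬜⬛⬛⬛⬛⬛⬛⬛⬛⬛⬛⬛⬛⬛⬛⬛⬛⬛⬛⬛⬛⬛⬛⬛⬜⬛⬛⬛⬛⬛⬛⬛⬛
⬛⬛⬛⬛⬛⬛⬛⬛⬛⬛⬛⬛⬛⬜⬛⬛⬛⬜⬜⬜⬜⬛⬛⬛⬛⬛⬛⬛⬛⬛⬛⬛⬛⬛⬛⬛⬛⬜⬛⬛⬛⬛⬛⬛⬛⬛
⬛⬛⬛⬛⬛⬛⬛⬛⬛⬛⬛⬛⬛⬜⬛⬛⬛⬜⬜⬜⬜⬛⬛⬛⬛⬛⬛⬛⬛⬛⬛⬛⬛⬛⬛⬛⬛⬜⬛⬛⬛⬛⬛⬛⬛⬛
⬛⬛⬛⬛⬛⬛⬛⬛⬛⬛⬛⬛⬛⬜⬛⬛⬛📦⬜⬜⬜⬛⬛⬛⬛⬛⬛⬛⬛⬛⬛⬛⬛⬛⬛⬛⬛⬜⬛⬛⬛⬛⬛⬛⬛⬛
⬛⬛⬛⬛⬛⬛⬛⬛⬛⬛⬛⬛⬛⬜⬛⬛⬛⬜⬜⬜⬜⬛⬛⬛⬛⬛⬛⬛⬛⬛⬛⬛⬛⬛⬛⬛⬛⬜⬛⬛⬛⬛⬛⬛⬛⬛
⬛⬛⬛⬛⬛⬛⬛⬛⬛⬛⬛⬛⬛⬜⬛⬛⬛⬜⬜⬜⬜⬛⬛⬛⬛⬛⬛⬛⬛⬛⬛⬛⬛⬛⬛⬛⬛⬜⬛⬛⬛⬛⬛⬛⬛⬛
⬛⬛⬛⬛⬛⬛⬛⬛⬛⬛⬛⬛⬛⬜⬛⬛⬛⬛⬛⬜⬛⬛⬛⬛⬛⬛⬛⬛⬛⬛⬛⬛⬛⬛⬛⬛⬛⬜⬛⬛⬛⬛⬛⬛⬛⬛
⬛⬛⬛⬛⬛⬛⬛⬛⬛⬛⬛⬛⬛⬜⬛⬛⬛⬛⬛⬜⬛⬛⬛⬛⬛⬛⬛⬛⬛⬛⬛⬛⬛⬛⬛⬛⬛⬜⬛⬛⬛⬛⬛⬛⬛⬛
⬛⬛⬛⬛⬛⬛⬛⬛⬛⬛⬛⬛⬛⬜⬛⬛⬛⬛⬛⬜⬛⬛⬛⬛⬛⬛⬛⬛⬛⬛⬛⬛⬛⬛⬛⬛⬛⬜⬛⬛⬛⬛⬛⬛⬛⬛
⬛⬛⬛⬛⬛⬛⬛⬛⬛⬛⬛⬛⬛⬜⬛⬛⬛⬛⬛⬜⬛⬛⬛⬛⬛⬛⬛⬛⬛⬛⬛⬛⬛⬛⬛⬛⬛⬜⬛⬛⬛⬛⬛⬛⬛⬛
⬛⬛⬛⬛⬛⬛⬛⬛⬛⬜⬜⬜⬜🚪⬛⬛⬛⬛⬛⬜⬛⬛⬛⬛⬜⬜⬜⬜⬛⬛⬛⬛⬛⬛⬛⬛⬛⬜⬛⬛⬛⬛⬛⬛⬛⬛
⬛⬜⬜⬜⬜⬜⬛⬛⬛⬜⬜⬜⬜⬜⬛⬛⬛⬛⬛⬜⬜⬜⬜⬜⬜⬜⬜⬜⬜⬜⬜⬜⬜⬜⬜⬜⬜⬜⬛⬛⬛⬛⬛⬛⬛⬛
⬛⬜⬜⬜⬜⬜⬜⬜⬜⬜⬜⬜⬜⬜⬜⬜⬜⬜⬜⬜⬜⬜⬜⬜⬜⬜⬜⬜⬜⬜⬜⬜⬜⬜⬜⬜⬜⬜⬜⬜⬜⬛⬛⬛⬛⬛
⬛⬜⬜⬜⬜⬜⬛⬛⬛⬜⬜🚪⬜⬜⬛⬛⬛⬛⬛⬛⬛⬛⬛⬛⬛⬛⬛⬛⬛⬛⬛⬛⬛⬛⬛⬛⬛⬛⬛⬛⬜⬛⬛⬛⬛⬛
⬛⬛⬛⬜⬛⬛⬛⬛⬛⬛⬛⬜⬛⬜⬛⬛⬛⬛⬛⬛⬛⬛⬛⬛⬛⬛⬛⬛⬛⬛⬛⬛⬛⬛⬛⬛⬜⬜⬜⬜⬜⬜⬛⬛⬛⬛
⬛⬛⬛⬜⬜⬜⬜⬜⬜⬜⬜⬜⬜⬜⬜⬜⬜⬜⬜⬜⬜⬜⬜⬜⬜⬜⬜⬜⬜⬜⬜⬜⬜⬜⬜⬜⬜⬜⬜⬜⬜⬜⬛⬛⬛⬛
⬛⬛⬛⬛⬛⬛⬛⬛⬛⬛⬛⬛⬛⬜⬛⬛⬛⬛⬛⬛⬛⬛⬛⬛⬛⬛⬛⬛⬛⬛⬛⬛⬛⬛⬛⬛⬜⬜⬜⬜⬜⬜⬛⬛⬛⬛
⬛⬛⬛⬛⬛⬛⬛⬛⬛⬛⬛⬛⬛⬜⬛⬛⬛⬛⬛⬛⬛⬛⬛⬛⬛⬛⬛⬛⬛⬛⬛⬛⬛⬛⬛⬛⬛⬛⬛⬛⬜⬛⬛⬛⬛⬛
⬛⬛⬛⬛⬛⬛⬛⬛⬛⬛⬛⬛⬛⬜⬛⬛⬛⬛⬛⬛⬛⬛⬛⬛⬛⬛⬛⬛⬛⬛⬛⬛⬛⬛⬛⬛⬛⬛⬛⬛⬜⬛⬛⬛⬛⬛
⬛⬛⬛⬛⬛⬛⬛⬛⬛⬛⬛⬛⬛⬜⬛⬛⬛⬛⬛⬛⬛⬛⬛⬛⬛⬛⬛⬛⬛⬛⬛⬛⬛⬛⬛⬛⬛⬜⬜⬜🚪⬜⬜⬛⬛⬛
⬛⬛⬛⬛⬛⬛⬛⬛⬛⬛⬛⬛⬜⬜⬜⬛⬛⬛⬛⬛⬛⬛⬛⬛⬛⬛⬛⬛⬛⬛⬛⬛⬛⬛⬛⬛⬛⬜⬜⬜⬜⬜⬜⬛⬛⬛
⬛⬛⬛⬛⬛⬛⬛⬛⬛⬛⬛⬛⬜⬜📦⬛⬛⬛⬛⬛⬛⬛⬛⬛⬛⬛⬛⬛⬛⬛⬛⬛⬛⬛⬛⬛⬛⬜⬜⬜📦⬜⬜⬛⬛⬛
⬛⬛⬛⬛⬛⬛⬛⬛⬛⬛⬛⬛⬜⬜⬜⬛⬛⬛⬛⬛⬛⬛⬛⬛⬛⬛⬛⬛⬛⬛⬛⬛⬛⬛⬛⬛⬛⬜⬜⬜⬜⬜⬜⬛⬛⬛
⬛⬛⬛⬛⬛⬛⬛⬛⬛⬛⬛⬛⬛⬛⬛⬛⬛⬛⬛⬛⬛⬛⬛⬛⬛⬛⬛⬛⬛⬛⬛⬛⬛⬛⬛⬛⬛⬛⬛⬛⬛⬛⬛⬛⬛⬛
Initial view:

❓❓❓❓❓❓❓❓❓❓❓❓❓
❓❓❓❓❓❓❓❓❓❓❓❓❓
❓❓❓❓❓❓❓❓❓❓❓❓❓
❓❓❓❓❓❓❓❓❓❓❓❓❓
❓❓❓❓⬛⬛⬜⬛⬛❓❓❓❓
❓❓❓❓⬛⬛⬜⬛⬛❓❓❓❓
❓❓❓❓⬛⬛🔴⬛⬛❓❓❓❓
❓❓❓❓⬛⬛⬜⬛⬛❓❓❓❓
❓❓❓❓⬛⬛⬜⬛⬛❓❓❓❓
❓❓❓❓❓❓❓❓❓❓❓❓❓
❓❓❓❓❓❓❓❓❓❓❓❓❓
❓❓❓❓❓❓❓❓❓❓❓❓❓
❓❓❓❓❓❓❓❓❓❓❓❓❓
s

❓❓❓❓❓❓❓❓❓❓❓❓❓
❓❓❓❓❓❓❓❓❓❓❓❓❓
❓❓❓❓❓❓❓❓❓❓❓❓❓
❓❓❓❓⬛⬛⬜⬛⬛❓❓❓❓
❓❓❓❓⬛⬛⬜⬛⬛❓❓❓❓
❓❓❓❓⬛⬛⬜⬛⬛❓❓❓❓
❓❓❓❓⬛⬛🔴⬛⬛❓❓❓❓
❓❓❓❓⬛⬛⬜⬛⬛❓❓❓❓
❓❓❓❓⬛⬛⬜⬜⬜❓❓❓❓
❓❓❓❓❓❓❓❓❓❓❓❓❓
❓❓❓❓❓❓❓❓❓❓❓❓❓
❓❓❓❓❓❓❓❓❓❓❓❓❓
❓❓❓❓❓❓❓❓❓❓❓❓❓

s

❓❓❓❓❓❓❓❓❓❓❓❓❓
❓❓❓❓❓❓❓❓❓❓❓❓❓
❓❓❓❓⬛⬛⬜⬛⬛❓❓❓❓
❓❓❓❓⬛⬛⬜⬛⬛❓❓❓❓
❓❓❓❓⬛⬛⬜⬛⬛❓❓❓❓
❓❓❓❓⬛⬛⬜⬛⬛❓❓❓❓
❓❓❓❓⬛⬛🔴⬛⬛❓❓❓❓
❓❓❓❓⬛⬛⬜⬜⬜❓❓❓❓
❓❓❓❓⬜⬜⬜⬜⬜❓❓❓❓
❓❓❓❓❓❓❓❓❓❓❓❓❓
❓❓❓❓❓❓❓❓❓❓❓❓❓
❓❓❓❓❓❓❓❓❓❓❓❓❓
❓❓❓❓❓❓❓❓❓❓❓❓❓

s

❓❓❓❓❓❓❓❓❓❓❓❓❓
❓❓❓❓⬛⬛⬜⬛⬛❓❓❓❓
❓❓❓❓⬛⬛⬜⬛⬛❓❓❓❓
❓❓❓❓⬛⬛⬜⬛⬛❓❓❓❓
❓❓❓❓⬛⬛⬜⬛⬛❓❓❓❓
❓❓❓❓⬛⬛⬜⬛⬛❓❓❓❓
❓❓❓❓⬛⬛🔴⬜⬜❓❓❓❓
❓❓❓❓⬜⬜⬜⬜⬜❓❓❓❓
❓❓❓❓⬛⬛⬛⬛⬛❓❓❓❓
❓❓❓❓❓❓❓❓❓❓❓❓❓
❓❓❓❓❓❓❓❓❓❓❓❓❓
❓❓❓❓❓❓❓❓❓❓❓❓❓
❓❓❓❓❓❓❓❓❓❓❓❓❓

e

❓❓❓❓❓❓❓❓❓❓❓❓❓
❓❓❓⬛⬛⬜⬛⬛❓❓❓❓❓
❓❓❓⬛⬛⬜⬛⬛❓❓❓❓❓
❓❓❓⬛⬛⬜⬛⬛❓❓❓❓❓
❓❓❓⬛⬛⬜⬛⬛⬛❓❓❓❓
❓❓❓⬛⬛⬜⬛⬛⬛❓❓❓❓
❓❓❓⬛⬛⬜🔴⬜⬜❓❓❓❓
❓❓❓⬜⬜⬜⬜⬜⬜❓❓❓❓
❓❓❓⬛⬛⬛⬛⬛⬛❓❓❓❓
❓❓❓❓❓❓❓❓❓❓❓❓❓
❓❓❓❓❓❓❓❓❓❓❓❓❓
❓❓❓❓❓❓❓❓❓❓❓❓❓
❓❓❓❓❓❓❓❓❓❓❓❓❓

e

❓❓❓❓❓❓❓❓❓❓❓❓❓
❓❓⬛⬛⬜⬛⬛❓❓❓❓❓❓
❓❓⬛⬛⬜⬛⬛❓❓❓❓❓❓
❓❓⬛⬛⬜⬛⬛❓❓❓❓❓❓
❓❓⬛⬛⬜⬛⬛⬛⬛❓❓❓❓
❓❓⬛⬛⬜⬛⬛⬛⬛❓❓❓❓
❓❓⬛⬛⬜⬜🔴⬜⬜❓❓❓❓
❓❓⬜⬜⬜⬜⬜⬜⬜❓❓❓❓
❓❓⬛⬛⬛⬛⬛⬛⬛❓❓❓❓
❓❓❓❓❓❓❓❓❓❓❓❓❓
❓❓❓❓❓❓❓❓❓❓❓❓❓
❓❓❓❓❓❓❓❓❓❓❓❓❓
❓❓❓❓❓❓❓❓❓❓❓❓❓

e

❓❓❓❓❓❓❓❓❓❓❓❓❓
❓⬛⬛⬜⬛⬛❓❓❓❓❓❓❓
❓⬛⬛⬜⬛⬛❓❓❓❓❓❓❓
❓⬛⬛⬜⬛⬛❓❓❓❓❓❓❓
❓⬛⬛⬜⬛⬛⬛⬛⬛❓❓❓❓
❓⬛⬛⬜⬛⬛⬛⬛⬜❓❓❓❓
❓⬛⬛⬜⬜⬜🔴⬜⬜❓❓❓❓
❓⬜⬜⬜⬜⬜⬜⬜⬜❓❓❓❓
❓⬛⬛⬛⬛⬛⬛⬛⬛❓❓❓❓
❓❓❓❓❓❓❓❓❓❓❓❓❓
❓❓❓❓❓❓❓❓❓❓❓❓❓
❓❓❓❓❓❓❓❓❓❓❓❓❓
❓❓❓❓❓❓❓❓❓❓❓❓❓

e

❓❓❓❓❓❓❓❓❓❓❓❓❓
⬛⬛⬜⬛⬛❓❓❓❓❓❓❓❓
⬛⬛⬜⬛⬛❓❓❓❓❓❓❓❓
⬛⬛⬜⬛⬛❓❓❓❓❓❓❓❓
⬛⬛⬜⬛⬛⬛⬛⬛⬛❓❓❓❓
⬛⬛⬜⬛⬛⬛⬛⬜⬜❓❓❓❓
⬛⬛⬜⬜⬜⬜🔴⬜⬜❓❓❓❓
⬜⬜⬜⬜⬜⬜⬜⬜⬜❓❓❓❓
⬛⬛⬛⬛⬛⬛⬛⬛⬛❓❓❓❓
❓❓❓❓❓❓❓❓❓❓❓❓❓
❓❓❓❓❓❓❓❓❓❓❓❓❓
❓❓❓❓❓❓❓❓❓❓❓❓❓
❓❓❓❓❓❓❓❓❓❓❓❓❓

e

❓❓❓❓❓❓❓❓❓❓❓❓❓
⬛⬜⬛⬛❓❓❓❓❓❓❓❓❓
⬛⬜⬛⬛❓❓❓❓❓❓❓❓❓
⬛⬜⬛⬛❓❓❓❓❓❓❓❓❓
⬛⬜⬛⬛⬛⬛⬛⬛⬛❓❓❓❓
⬛⬜⬛⬛⬛⬛⬜⬜⬜❓❓❓❓
⬛⬜⬜⬜⬜⬜🔴⬜⬜❓❓❓❓
⬜⬜⬜⬜⬜⬜⬜⬜⬜❓❓❓❓
⬛⬛⬛⬛⬛⬛⬛⬛⬛❓❓❓❓
❓❓❓❓❓❓❓❓❓❓❓❓❓
❓❓❓❓❓❓❓❓❓❓❓❓❓
❓❓❓❓❓❓❓❓❓❓❓❓❓
❓❓❓❓❓❓❓❓❓❓❓❓❓

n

❓❓❓❓❓❓❓❓❓❓❓❓❓
❓❓❓❓❓❓❓❓❓❓❓❓❓
⬛⬜⬛⬛❓❓❓❓❓❓❓❓❓
⬛⬜⬛⬛❓❓❓❓❓❓❓❓❓
⬛⬜⬛⬛⬛⬛⬛⬛⬛❓❓❓❓
⬛⬜⬛⬛⬛⬛⬛⬛⬛❓❓❓❓
⬛⬜⬛⬛⬛⬛🔴⬜⬜❓❓❓❓
⬛⬜⬜⬜⬜⬜⬜⬜⬜❓❓❓❓
⬜⬜⬜⬜⬜⬜⬜⬜⬜❓❓❓❓
⬛⬛⬛⬛⬛⬛⬛⬛⬛❓❓❓❓
❓❓❓❓❓❓❓❓❓❓❓❓❓
❓❓❓❓❓❓❓❓❓❓❓❓❓
❓❓❓❓❓❓❓❓❓❓❓❓❓

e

❓❓❓❓❓❓❓❓❓❓❓❓❓
❓❓❓❓❓❓❓❓❓❓❓❓❓
⬜⬛⬛❓❓❓❓❓❓❓❓❓❓
⬜⬛⬛❓❓❓❓❓❓❓❓❓❓
⬜⬛⬛⬛⬛⬛⬛⬛⬛❓❓❓❓
⬜⬛⬛⬛⬛⬛⬛⬛⬛❓❓❓❓
⬜⬛⬛⬛⬛⬜🔴⬜⬜❓❓❓❓
⬜⬜⬜⬜⬜⬜⬜⬜⬜❓❓❓❓
⬜⬜⬜⬜⬜⬜⬜⬜⬜❓❓❓❓
⬛⬛⬛⬛⬛⬛⬛⬛❓❓❓❓❓
❓❓❓❓❓❓❓❓❓❓❓❓❓
❓❓❓❓❓❓❓❓❓❓❓❓❓
❓❓❓❓❓❓❓❓❓❓❓❓❓

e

❓❓❓❓❓❓❓❓❓❓❓❓❓
❓❓❓❓❓❓❓❓❓❓❓❓❓
⬛⬛❓❓❓❓❓❓❓❓❓❓❓
⬛⬛❓❓❓❓❓❓❓❓❓❓❓
⬛⬛⬛⬛⬛⬛⬛⬛⬛❓❓❓❓
⬛⬛⬛⬛⬛⬛⬛⬛⬛❓❓❓❓
⬛⬛⬛⬛⬜⬜🔴⬜⬛❓❓❓❓
⬜⬜⬜⬜⬜⬜⬜⬜⬜❓❓❓❓
⬜⬜⬜⬜⬜⬜⬜⬜⬜❓❓❓❓
⬛⬛⬛⬛⬛⬛⬛❓❓❓❓❓❓
❓❓❓❓❓❓❓❓❓❓❓❓❓
❓❓❓❓❓❓❓❓❓❓❓❓❓
❓❓❓❓❓❓❓❓❓❓❓❓❓

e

❓❓❓❓❓❓❓❓❓❓❓❓❓
❓❓❓❓❓❓❓❓❓❓❓❓❓
⬛❓❓❓❓❓❓❓❓❓❓❓❓
⬛❓❓❓❓❓❓❓❓❓❓❓❓
⬛⬛⬛⬛⬛⬛⬛⬛⬛❓❓❓❓
⬛⬛⬛⬛⬛⬛⬛⬛⬛❓❓❓❓
⬛⬛⬛⬜⬜⬜🔴⬛⬛❓❓❓❓
⬜⬜⬜⬜⬜⬜⬜⬜⬜❓❓❓❓
⬜⬜⬜⬜⬜⬜⬜⬜⬜❓❓❓❓
⬛⬛⬛⬛⬛⬛❓❓❓❓❓❓❓
❓❓❓❓❓❓❓❓❓❓❓❓❓
❓❓❓❓❓❓❓❓❓❓❓❓❓
❓❓❓❓❓❓❓❓❓❓❓❓❓

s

❓❓❓❓❓❓❓❓❓❓❓❓❓
⬛❓❓❓❓❓❓❓❓❓❓❓❓
⬛❓❓❓❓❓❓❓❓❓❓❓❓
⬛⬛⬛⬛⬛⬛⬛⬛⬛❓❓❓❓
⬛⬛⬛⬛⬛⬛⬛⬛⬛❓❓❓❓
⬛⬛⬛⬜⬜⬜⬜⬛⬛❓❓❓❓
⬜⬜⬜⬜⬜⬜🔴⬜⬜❓❓❓❓
⬜⬜⬜⬜⬜⬜⬜⬜⬜❓❓❓❓
⬛⬛⬛⬛⬛⬛⬛⬛⬛❓❓❓❓
❓❓❓❓❓❓❓❓❓❓❓❓❓
❓❓❓❓❓❓❓❓❓❓❓❓❓
❓❓❓❓❓❓❓❓❓❓❓❓❓
❓❓❓❓❓❓❓❓❓❓❓❓❓

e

❓❓❓❓❓❓❓❓❓❓❓❓❓
❓❓❓❓❓❓❓❓❓❓❓❓❓
❓❓❓❓❓❓❓❓❓❓❓❓❓
⬛⬛⬛⬛⬛⬛⬛⬛❓❓❓❓❓
⬛⬛⬛⬛⬛⬛⬛⬛⬛❓❓❓❓
⬛⬛⬜⬜⬜⬜⬛⬛⬛❓❓❓❓
⬜⬜⬜⬜⬜⬜🔴⬜⬜❓❓❓❓
⬜⬜⬜⬜⬜⬜⬜⬜⬜❓❓❓❓
⬛⬛⬛⬛⬛⬛⬛⬛⬛❓❓❓❓
❓❓❓❓❓❓❓❓❓❓❓❓❓
❓❓❓❓❓❓❓❓❓❓❓❓❓
❓❓❓❓❓❓❓❓❓❓❓❓❓
❓❓❓❓❓❓❓❓❓❓❓❓❓

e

❓❓❓❓❓❓❓❓❓❓❓❓❓
❓❓❓❓❓❓❓❓❓❓❓❓❓
❓❓❓❓❓❓❓❓❓❓❓❓❓
⬛⬛⬛⬛⬛⬛⬛❓❓❓❓❓❓
⬛⬛⬛⬛⬛⬛⬛⬛⬛❓❓❓❓
⬛⬜⬜⬜⬜⬛⬛⬛⬛❓❓❓❓
⬜⬜⬜⬜⬜⬜🔴⬜⬜❓❓❓❓
⬜⬜⬜⬜⬜⬜⬜⬜⬜❓❓❓❓
⬛⬛⬛⬛⬛⬛⬛⬛⬛❓❓❓❓
❓❓❓❓❓❓❓❓❓❓❓❓❓
❓❓❓❓❓❓❓❓❓❓❓❓❓
❓❓❓❓❓❓❓❓❓❓❓❓❓
❓❓❓❓❓❓❓❓❓❓❓❓❓

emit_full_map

⬛⬛⬜⬛⬛❓❓❓❓❓❓❓❓❓❓
⬛⬛⬜⬛⬛❓❓❓❓❓❓❓❓❓❓
⬛⬛⬜⬛⬛⬛⬛⬛⬛⬛⬛⬛⬛❓❓
⬛⬛⬜⬛⬛⬛⬛⬛⬛⬛⬛⬛⬛⬛⬛
⬛⬛⬜⬛⬛⬛⬛⬜⬜⬜⬜⬛⬛⬛⬛
⬛⬛⬜⬜⬜⬜⬜⬜⬜⬜⬜⬜🔴⬜⬜
⬜⬜⬜⬜⬜⬜⬜⬜⬜⬜⬜⬜⬜⬜⬜
⬛⬛⬛⬛⬛⬛⬛⬛⬛⬛⬛⬛⬛⬛⬛

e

❓❓❓❓❓❓❓❓❓❓❓❓❓
❓❓❓❓❓❓❓❓❓❓❓❓❓
❓❓❓❓❓❓❓❓❓❓❓❓❓
⬛⬛⬛⬛⬛⬛❓❓❓❓❓❓❓
⬛⬛⬛⬛⬛⬛⬛⬛⬛❓❓❓❓
⬜⬜⬜⬜⬛⬛⬛⬛⬛❓❓❓❓
⬜⬜⬜⬜⬜⬜🔴⬜⬜❓❓❓❓
⬜⬜⬜⬜⬜⬜⬜⬜⬜❓❓❓❓
⬛⬛⬛⬛⬛⬛⬛⬛⬛❓❓❓❓
❓❓❓❓❓❓❓❓❓❓❓❓❓
❓❓❓❓❓❓❓❓❓❓❓❓❓
❓❓❓❓❓❓❓❓❓❓❓❓❓
❓❓❓❓❓❓❓❓❓❓❓❓❓

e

❓❓❓❓❓❓❓❓❓❓❓❓❓
❓❓❓❓❓❓❓❓❓❓❓❓❓
❓❓❓❓❓❓❓❓❓❓❓❓❓
⬛⬛⬛⬛⬛❓❓❓❓❓❓❓❓
⬛⬛⬛⬛⬛⬛⬛⬛⬛❓❓❓❓
⬜⬜⬜⬛⬛⬛⬛⬛⬛❓❓❓❓
⬜⬜⬜⬜⬜⬜🔴⬜⬜❓❓❓❓
⬜⬜⬜⬜⬜⬜⬜⬜⬜❓❓❓❓
⬛⬛⬛⬛⬛⬛⬛⬛⬛❓❓❓❓
❓❓❓❓❓❓❓❓❓❓❓❓❓
❓❓❓❓❓❓❓❓❓❓❓❓❓
❓❓❓❓❓❓❓❓❓❓❓❓❓
❓❓❓❓❓❓❓❓❓❓❓❓❓

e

❓❓❓❓❓❓❓❓❓❓❓❓❓
❓❓❓❓❓❓❓❓❓❓❓❓❓
❓❓❓❓❓❓❓❓❓❓❓❓❓
⬛⬛⬛⬛❓❓❓❓❓❓❓❓❓
⬛⬛⬛⬛⬛⬛⬛⬛⬛❓❓❓❓
⬜⬜⬛⬛⬛⬛⬛⬛⬛❓❓❓❓
⬜⬜⬜⬜⬜⬜🔴⬜⬜❓❓❓❓
⬜⬜⬜⬜⬜⬜⬜⬜⬜❓❓❓❓
⬛⬛⬛⬛⬛⬛⬛⬛⬛❓❓❓❓
❓❓❓❓❓❓❓❓❓❓❓❓❓
❓❓❓❓❓❓❓❓❓❓❓❓❓
❓❓❓❓❓❓❓❓❓❓❓❓❓
❓❓❓❓❓❓❓❓❓❓❓❓❓

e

❓❓❓❓❓❓❓❓❓❓❓❓❓
❓❓❓❓❓❓❓❓❓❓❓❓❓
❓❓❓❓❓❓❓❓❓❓❓❓❓
⬛⬛⬛❓❓❓❓❓❓❓❓❓❓
⬛⬛⬛⬛⬛⬛⬛⬛⬛❓❓❓❓
⬜⬛⬛⬛⬛⬛⬛⬛⬛❓❓❓❓
⬜⬜⬜⬜⬜⬜🔴⬜⬜❓❓❓❓
⬜⬜⬜⬜⬜⬜⬜⬜⬜❓❓❓❓
⬛⬛⬛⬛⬛⬛⬛⬛⬛❓❓❓❓
❓❓❓❓❓❓❓❓❓❓❓❓❓
❓❓❓❓❓❓❓❓❓❓❓❓❓
❓❓❓❓❓❓❓❓❓❓❓❓❓
❓❓❓❓❓❓❓❓❓❓❓❓❓

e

❓❓❓❓❓❓❓❓❓❓❓❓❓
❓❓❓❓❓❓❓❓❓❓❓❓❓
❓❓❓❓❓❓❓❓❓❓❓❓❓
⬛⬛❓❓❓❓❓❓❓❓❓❓❓
⬛⬛⬛⬛⬛⬛⬛⬛⬛❓❓❓❓
⬛⬛⬛⬛⬛⬛⬛⬛⬛❓❓❓❓
⬜⬜⬜⬜⬜⬜🔴⬜⬜❓❓❓❓
⬜⬜⬜⬜⬜⬜⬜⬜⬜❓❓❓❓
⬛⬛⬛⬛⬛⬛⬛⬛⬛❓❓❓❓
❓❓❓❓❓❓❓❓❓❓❓❓❓
❓❓❓❓❓❓❓❓❓❓❓❓❓
❓❓❓❓❓❓❓❓❓❓❓❓❓
❓❓❓❓❓❓❓❓❓❓❓❓❓

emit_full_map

⬛⬛⬜⬛⬛❓❓❓❓❓❓❓❓❓❓❓❓❓❓❓
⬛⬛⬜⬛⬛❓❓❓❓❓❓❓❓❓❓❓❓❓❓❓
⬛⬛⬜⬛⬛⬛⬛⬛⬛⬛⬛⬛⬛❓❓❓❓❓❓❓
⬛⬛⬜⬛⬛⬛⬛⬛⬛⬛⬛⬛⬛⬛⬛⬛⬛⬛⬛⬛
⬛⬛⬜⬛⬛⬛⬛⬜⬜⬜⬜⬛⬛⬛⬛⬛⬛⬛⬛⬛
⬛⬛⬜⬜⬜⬜⬜⬜⬜⬜⬜⬜⬜⬜⬜⬜⬜🔴⬜⬜
⬜⬜⬜⬜⬜⬜⬜⬜⬜⬜⬜⬜⬜⬜⬜⬜⬜⬜⬜⬜
⬛⬛⬛⬛⬛⬛⬛⬛⬛⬛⬛⬛⬛⬛⬛⬛⬛⬛⬛⬛


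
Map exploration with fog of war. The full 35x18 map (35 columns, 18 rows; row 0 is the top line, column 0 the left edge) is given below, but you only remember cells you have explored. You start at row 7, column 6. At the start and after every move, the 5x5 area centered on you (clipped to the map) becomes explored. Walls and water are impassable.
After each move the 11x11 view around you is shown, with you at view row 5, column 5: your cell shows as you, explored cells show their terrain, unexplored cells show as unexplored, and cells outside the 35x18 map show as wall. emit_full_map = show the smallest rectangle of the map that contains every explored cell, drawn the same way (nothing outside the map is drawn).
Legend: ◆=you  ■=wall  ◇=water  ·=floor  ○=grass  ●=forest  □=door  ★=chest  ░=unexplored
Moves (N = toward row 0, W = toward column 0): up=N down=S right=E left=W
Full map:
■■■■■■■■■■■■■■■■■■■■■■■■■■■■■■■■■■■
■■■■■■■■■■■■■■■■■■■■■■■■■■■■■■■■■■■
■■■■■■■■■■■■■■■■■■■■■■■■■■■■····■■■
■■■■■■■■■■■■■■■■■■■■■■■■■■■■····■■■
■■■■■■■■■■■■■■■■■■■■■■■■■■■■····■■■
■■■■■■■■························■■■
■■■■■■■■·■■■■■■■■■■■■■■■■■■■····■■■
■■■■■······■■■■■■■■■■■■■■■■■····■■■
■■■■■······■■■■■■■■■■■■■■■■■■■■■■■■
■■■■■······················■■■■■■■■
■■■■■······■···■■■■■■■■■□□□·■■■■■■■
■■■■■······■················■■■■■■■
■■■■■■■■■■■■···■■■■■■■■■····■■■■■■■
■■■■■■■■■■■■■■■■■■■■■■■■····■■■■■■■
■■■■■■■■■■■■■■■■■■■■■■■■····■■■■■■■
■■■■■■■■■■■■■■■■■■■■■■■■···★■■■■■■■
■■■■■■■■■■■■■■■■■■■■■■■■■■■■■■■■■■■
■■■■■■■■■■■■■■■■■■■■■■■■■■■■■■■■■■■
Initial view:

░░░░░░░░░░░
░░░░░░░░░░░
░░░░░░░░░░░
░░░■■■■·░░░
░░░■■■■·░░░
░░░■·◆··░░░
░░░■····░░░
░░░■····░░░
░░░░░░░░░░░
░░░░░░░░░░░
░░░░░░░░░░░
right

░░░░░░░░░░░
░░░░░░░░░░░
░░░░░░░░░░░
░░■■■■··░░░
░░■■■■·■░░░
░░■··◆··░░░
░░■·····░░░
░░■·····░░░
░░░░░░░░░░░
░░░░░░░░░░░
░░░░░░░░░░░

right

░░░░░░░░░░░
░░░░░░░░░░░
░░░░░░░░░░░
░■■■■···░░░
░■■■■·■■░░░
░■···◆··░░░
░■······░░░
░■······░░░
░░░░░░░░░░░
░░░░░░░░░░░
░░░░░░░░░░░

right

░░░░░░░░░░░
░░░░░░░░░░░
░░░░░░░░░░░
■■■■····░░░
■■■■·■■■░░░
■····◆·■░░░
■······■░░░
■·······░░░
░░░░░░░░░░░
░░░░░░░░░░░
░░░░░░░░░░░

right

░░░░░░░░░░░
░░░░░░░░░░░
░░░░░░░░░░░
■■■·····░░░
■■■·■■■■░░░
·····◆■■░░░
······■■░░░
········░░░
░░░░░░░░░░░
░░░░░░░░░░░
░░░░░░░░░░░

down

░░░░░░░░░░░
░░░░░░░░░░░
■■■·····░░░
■■■·■■■■░░░
······■■░░░
·····◆■■░░░
········░░░
░░░···■·░░░
░░░░░░░░░░░
░░░░░░░░░░░
░░░░░░░░░░░

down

░░░░░░░░░░░
■■■·····░░░
■■■·■■■■░░░
······■■░░░
······■■░░░
·····◆··░░░
░░░···■·░░░
░░░···■·░░░
░░░░░░░░░░░
░░░░░░░░░░░
░░░░░░░░░░░

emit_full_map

■■■■·····
■■■■·■■■■
■······■■
■······■■
■·····◆··
░░░░···■·
░░░░···■·

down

■■■·····░░░
■■■·■■■■░░░
······■■░░░
······■■░░░
········░░░
░░░··◆■·░░░
░░░···■·░░░
░░░■■■■·░░░
░░░░░░░░░░░
░░░░░░░░░░░
░░░░░░░░░░░

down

■■■·■■■■░░░
······■■░░░
······■■░░░
········░░░
░░░···■·░░░
░░░··◆■·░░░
░░░■■■■·░░░
░░░■■■■■░░░
░░░░░░░░░░░
░░░░░░░░░░░
░░░░░░░░░░░

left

■■■■·■■■■░░
■······■■░░
■······■■░░
■········░░
░░░····■·░░
░░░··◆·■·░░
░░░■■■■■·░░
░░░■■■■■■░░
░░░░░░░░░░░
░░░░░░░░░░░
░░░░░░░░░░░

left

░■■■■·■■■■░
░■······■■░
░■······■■░
░■········░
░░░·····■·░
░░░··◆··■·░
░░░■■■■■■·░
░░░■■■■■■■░
░░░░░░░░░░░
░░░░░░░░░░░
░░░░░░░░░░░

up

░■■■■·····░
░■■■■·■■■■░
░■······■■░
░■······■■░
░■········░
░░░··◆··■·░
░░░·····■·░
░░░■■■■■■·░
░░░■■■■■■■░
░░░░░░░░░░░
░░░░░░░░░░░

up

░░░░░░░░░░░
░■■■■·····░
░■■■■·■■■■░
░■······■■░
░■······■■░
░■···◆····░
░░░·····■·░
░░░·····■·░
░░░■■■■■■·░
░░░■■■■■■■░
░░░░░░░░░░░

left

░░░░░░░░░░░
░░■■■■·····
░░■■■■·■■■■
░░■······■■
░░■······■■
░░■··◆·····
░░░······■·
░░░······■·
░░░░■■■■■■·
░░░░■■■■■■■
░░░░░░░░░░░

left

░░░░░░░░░░░
░░░■■■■····
░░░■■■■·■■■
░░░■······■
░░░■······■
░░░■·◆·····
░░░■······■
░░░■······■
░░░░░■■■■■■
░░░░░■■■■■■
░░░░░░░░░░░

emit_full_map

■■■■·····
■■■■·■■■■
■······■■
■······■■
■·◆······
■······■·
■······■·
░░■■■■■■·
░░■■■■■■■

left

░░░░░░░░░░░
░░░░■■■■···
░░░░■■■■·■■
░░░■■······
░░░■■······
░░░■■◆·····
░░░■■······
░░░■■······
░░░░░░■■■■■
░░░░░░■■■■■
░░░░░░░░░░░

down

░░░░■■■■···
░░░░■■■■·■■
░░░■■······
░░░■■······
░░░■■······
░░░■■◆·····
░░░■■······
░░░■■■■■■■■
░░░░░░■■■■■
░░░░░░░░░░░
░░░░░░░░░░░

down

░░░░■■■■·■■
░░░■■······
░░░■■······
░░░■■······
░░░■■······
░░░■■◆·····
░░░■■■■■■■■
░░░■■■■■■■■
░░░░░░░░░░░
░░░░░░░░░░░
░░░░░░░░░░░

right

░░░■■■■·■■■
░░■■······■
░░■■······■
░░■■·······
░░■■······■
░░■■·◆····■
░░■■■■■■■■■
░░■■■■■■■■■
░░░░░░░░░░░
░░░░░░░░░░░
░░░░░░░░░░░

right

░░■■■■·■■■■
░■■······■■
░■■······■■
░■■········
░■■······■·
░■■··◆···■·
░■■■■■■■■■·
░■■■■■■■■■■
░░░░░░░░░░░
░░░░░░░░░░░
░░░░░░░░░░░

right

░■■■■·■■■■░
■■······■■░
■■······■■░
■■········░
■■······■·░
■■···◆··■·░
■■■■■■■■■·░
■■■■■■■■■■░
░░░░░░░░░░░
░░░░░░░░░░░
░░░░░░░░░░░

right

■■■■·■■■■░░
■······■■░░
■······■■░░
■········░░
■······■·░░
■····◆·■·░░
■■■■■■■■·░░
■■■■■■■■■░░
░░░░░░░░░░░
░░░░░░░░░░░
░░░░░░░░░░░

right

■■■·■■■■░░░
······■■░░░
······■■░░░
········░░░
······■·░░░
·····◆■·░░░
■■■■■■■·░░░
■■■■■■■■░░░
░░░░░░░░░░░
░░░░░░░░░░░
░░░░░░░░░░░

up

■■■·····░░░
■■■·■■■■░░░
······■■░░░
······■■░░░
········░░░
·····◆■·░░░
······■·░░░
■■■■■■■·░░░
■■■■■■■■░░░
░░░░░░░░░░░
░░░░░░░░░░░

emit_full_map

░■■■■·····
░■■■■·■■■■
■■······■■
■■······■■
■■········
■■·····◆■·
■■······■·
■■■■■■■■■·
■■■■■■■■■■

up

░░░░░░░░░░░
■■■·····░░░
■■■·■■■■░░░
······■■░░░
······■■░░░
·····◆··░░░
······■·░░░
······■·░░░
■■■■■■■·░░░
■■■■■■■■░░░
░░░░░░░░░░░

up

░░░░░░░░░░░
░░░░░░░░░░░
■■■·····░░░
■■■·■■■■░░░
······■■░░░
·····◆■■░░░
········░░░
······■·░░░
······■·░░░
■■■■■■■·░░░
■■■■■■■■░░░

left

░░░░░░░░░░░
░░░░░░░░░░░
■■■■·····░░
■■■■·■■■■░░
■······■■░░
■····◆·■■░░
■········░░
■······■·░░
■······■·░░
■■■■■■■■·░░
■■■■■■■■■░░

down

░░░░░░░░░░░
■■■■·····░░
■■■■·■■■■░░
■······■■░░
■······■■░░
■····◆···░░
■······■·░░
■······■·░░
■■■■■■■■·░░
■■■■■■■■■░░
░░░░░░░░░░░

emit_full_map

░■■■■·····
░■■■■·■■■■
■■······■■
■■······■■
■■····◆···
■■······■·
■■······■·
■■■■■■■■■·
■■■■■■■■■■

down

■■■■·····░░
■■■■·■■■■░░
■······■■░░
■······■■░░
■········░░
■····◆·■·░░
■······■·░░
■■■■■■■■·░░
■■■■■■■■■░░
░░░░░░░░░░░
░░░░░░░░░░░

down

■■■■·■■■■░░
■······■■░░
■······■■░░
■········░░
■······■·░░
■····◆·■·░░
■■■■■■■■·░░
■■■■■■■■■░░
░░░░░░░░░░░
░░░░░░░░░░░
░░░░░░░░░░░

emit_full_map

░■■■■·····
░■■■■·■■■■
■■······■■
■■······■■
■■········
■■······■·
■■····◆·■·
■■■■■■■■■·
■■■■■■■■■■
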